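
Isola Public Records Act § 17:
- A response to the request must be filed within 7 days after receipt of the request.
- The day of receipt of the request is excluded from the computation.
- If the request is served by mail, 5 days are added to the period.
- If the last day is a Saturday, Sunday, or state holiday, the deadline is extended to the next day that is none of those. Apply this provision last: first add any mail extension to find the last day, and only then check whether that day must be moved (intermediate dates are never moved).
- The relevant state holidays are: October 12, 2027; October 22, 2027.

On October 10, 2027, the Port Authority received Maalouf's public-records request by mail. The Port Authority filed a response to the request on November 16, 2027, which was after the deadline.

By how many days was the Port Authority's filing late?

22 days

7 days after October 10, 2027 is October 17, 2027.
Service was by mail, adding 5 days: October 17, 2027 + 5 days = October 22, 2027.
October 22, 2027 is a listed holiday; October 23, 2027 is Saturday; October 24, 2027 is Sunday. The next qualifying day is October 25, 2027.
The deadline is October 25, 2027; from October 25, 2027 to November 16, 2027 is 22 days.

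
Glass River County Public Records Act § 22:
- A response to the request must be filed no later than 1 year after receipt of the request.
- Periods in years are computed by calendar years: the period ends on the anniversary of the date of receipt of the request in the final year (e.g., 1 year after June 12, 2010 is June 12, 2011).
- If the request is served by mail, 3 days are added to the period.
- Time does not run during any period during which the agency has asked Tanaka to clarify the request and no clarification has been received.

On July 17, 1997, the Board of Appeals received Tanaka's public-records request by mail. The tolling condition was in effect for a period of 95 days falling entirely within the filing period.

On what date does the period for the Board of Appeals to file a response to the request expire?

1 year after July 17, 1997 is July 17, 1998.
Service was by mail, adding 3 days: July 17, 1998 + 3 days = July 20, 1998.
Tolling adds 95 days: July 20, 1998 + 95 days = October 23, 1998.

October 23, 1998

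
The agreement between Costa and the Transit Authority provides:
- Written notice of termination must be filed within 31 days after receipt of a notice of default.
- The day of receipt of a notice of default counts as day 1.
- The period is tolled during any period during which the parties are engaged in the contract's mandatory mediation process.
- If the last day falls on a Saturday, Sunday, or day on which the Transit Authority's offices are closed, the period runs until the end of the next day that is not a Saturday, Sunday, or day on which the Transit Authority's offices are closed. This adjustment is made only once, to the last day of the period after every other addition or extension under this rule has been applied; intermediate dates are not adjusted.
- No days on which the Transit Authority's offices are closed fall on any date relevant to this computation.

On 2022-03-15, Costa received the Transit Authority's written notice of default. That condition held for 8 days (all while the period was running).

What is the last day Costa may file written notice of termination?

April 22, 2022

Counting 2022-03-15 as day 1, day 31 is April 14, 2022.
Tolling adds 8 days: April 14, 2022 + 8 days = April 22, 2022.
April 22, 2022 is a Friday and not a day on which the Transit Authority's offices are closed, so no extension applies.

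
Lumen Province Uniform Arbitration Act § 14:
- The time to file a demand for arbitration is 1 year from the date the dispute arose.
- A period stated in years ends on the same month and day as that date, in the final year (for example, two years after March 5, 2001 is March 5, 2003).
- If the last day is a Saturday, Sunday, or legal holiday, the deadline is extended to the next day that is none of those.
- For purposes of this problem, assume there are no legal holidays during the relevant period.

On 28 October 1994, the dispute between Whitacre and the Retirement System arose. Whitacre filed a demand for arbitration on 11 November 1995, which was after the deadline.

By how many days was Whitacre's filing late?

1 year after 28 October 1994 is October 28, 1995.
October 28, 1995 is Saturday; October 29, 1995 is Sunday. The next qualifying day is October 30, 1995.
The deadline is October 30, 1995; from October 30, 1995 to November 11, 1995 is 12 days.

12 days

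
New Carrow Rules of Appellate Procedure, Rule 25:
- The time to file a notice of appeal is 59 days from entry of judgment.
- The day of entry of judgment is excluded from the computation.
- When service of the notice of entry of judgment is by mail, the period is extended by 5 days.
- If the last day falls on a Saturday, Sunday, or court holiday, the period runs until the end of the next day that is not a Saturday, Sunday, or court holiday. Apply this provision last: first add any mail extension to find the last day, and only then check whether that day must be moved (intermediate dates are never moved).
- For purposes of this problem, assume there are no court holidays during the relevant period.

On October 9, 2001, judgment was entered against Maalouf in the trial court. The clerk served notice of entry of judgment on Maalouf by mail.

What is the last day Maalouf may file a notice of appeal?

59 days after October 9, 2001 is December 7, 2001.
Service was by mail, adding 5 days: December 7, 2001 + 5 days = December 12, 2001.
December 12, 2001 is a Wednesday and not a court holiday, so no extension applies.

December 12, 2001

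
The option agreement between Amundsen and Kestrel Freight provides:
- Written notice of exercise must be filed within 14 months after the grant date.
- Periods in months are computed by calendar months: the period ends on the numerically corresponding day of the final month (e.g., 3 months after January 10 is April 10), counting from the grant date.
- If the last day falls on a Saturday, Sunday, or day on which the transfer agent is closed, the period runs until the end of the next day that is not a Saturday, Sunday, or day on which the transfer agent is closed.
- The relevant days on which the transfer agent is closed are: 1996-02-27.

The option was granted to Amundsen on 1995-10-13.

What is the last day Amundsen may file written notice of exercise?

14 months after 1995-10-13 is December 13, 1996.
December 13, 1996 is a Friday and not a day on which the transfer agent is closed, so no extension applies.

December 13, 1996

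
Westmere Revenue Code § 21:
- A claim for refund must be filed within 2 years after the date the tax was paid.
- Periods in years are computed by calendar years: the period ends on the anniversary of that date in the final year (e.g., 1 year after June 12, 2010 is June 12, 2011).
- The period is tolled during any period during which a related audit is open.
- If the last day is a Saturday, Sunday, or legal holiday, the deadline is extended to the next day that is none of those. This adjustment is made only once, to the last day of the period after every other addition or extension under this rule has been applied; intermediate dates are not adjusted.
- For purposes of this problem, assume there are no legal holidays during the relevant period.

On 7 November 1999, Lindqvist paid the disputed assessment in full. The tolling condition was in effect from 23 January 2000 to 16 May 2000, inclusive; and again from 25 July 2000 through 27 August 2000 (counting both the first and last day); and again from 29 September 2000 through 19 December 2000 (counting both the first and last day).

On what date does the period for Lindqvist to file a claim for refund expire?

2 years after 7 November 1999 is November 7, 2001.
From January 23, 2000 through May 16, 2000 inclusive is 115 days; tolling adds 115 days: November 7, 2001 + 115 days = March 2, 2002.
From July 25, 2000 through August 27, 2000 inclusive is 34 days; tolling adds 34 days: March 2, 2002 + 34 days = April 5, 2002.
From September 29, 2000 through December 19, 2000 inclusive is 82 days; tolling adds 82 days: April 5, 2002 + 82 days = June 26, 2002.
June 26, 2002 is a Wednesday and not a legal holiday, so no extension applies.

June 26, 2002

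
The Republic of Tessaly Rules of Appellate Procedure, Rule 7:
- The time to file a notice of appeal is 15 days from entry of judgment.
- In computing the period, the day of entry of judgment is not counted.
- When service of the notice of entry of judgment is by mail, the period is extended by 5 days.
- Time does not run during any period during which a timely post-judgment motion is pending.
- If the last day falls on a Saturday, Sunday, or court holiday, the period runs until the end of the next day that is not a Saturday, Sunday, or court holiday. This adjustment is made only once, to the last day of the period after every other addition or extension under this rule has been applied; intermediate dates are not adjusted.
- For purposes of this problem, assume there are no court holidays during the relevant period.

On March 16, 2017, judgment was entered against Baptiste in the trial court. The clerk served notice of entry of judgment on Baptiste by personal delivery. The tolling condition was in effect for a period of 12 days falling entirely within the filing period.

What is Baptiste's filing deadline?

15 days after March 16, 2017 is March 31, 2017.
Service was not by mail, so no mail extension applies.
Tolling adds 12 days: March 31, 2017 + 12 days = April 12, 2017.
April 12, 2017 is a Wednesday and not a court holiday, so no extension applies.

April 12, 2017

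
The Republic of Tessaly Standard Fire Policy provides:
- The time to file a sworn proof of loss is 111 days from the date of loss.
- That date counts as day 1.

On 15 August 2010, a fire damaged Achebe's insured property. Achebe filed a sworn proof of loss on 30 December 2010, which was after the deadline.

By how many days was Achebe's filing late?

Counting 15 August 2010 as day 1, day 111 is December 3, 2010.
The deadline is December 3, 2010; from December 3, 2010 to December 30, 2010 is 27 days.

27 days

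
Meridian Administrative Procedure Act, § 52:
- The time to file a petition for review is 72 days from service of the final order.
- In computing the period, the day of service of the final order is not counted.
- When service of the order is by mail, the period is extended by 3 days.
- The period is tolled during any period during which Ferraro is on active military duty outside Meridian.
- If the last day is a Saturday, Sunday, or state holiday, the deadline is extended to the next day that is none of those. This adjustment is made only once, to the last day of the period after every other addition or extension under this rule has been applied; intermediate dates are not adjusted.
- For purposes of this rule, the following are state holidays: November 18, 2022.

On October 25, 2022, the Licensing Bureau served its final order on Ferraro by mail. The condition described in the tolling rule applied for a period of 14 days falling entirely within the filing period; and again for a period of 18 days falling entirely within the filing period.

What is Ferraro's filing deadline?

72 days after October 25, 2022 is January 5, 2023.
Service was by mail, adding 3 days: January 5, 2023 + 3 days = January 8, 2023.
Tolling adds 14 days: January 8, 2023 + 14 days = January 22, 2023.
Tolling adds 18 days: January 22, 2023 + 18 days = February 9, 2023.
February 9, 2023 is a Thursday and not a state holiday, so no extension applies.

February 9, 2023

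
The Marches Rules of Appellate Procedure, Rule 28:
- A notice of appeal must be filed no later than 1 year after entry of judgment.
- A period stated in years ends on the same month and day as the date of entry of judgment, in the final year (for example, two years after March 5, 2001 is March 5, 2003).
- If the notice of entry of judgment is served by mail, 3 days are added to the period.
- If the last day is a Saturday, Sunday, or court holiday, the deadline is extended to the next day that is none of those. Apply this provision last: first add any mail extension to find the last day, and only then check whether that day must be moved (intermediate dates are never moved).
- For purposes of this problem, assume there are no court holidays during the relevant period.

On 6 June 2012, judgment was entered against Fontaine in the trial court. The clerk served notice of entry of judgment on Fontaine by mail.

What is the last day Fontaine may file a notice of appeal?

1 year after 6 June 2012 is June 6, 2013.
Service was by mail, adding 3 days: June 6, 2013 + 3 days = June 9, 2013.
June 9, 2013 is Sunday. The next qualifying day is June 10, 2013.

June 10, 2013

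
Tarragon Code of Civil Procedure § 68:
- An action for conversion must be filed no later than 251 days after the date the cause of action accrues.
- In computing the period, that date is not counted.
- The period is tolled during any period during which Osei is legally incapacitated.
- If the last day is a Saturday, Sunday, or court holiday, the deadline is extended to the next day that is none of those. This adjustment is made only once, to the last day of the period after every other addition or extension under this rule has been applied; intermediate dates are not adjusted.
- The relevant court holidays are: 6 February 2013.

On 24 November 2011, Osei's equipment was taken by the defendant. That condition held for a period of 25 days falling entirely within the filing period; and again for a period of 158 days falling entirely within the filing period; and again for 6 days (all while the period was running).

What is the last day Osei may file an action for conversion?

February 7, 2013

251 days after 24 November 2011 is August 1, 2012.
Tolling adds 25 days: August 1, 2012 + 25 days = August 26, 2012.
Tolling adds 158 days: August 26, 2012 + 158 days = January 31, 2013.
Tolling adds 6 days: January 31, 2013 + 6 days = February 6, 2013.
February 6, 2013 is a listed holiday. The next qualifying day is February 7, 2013.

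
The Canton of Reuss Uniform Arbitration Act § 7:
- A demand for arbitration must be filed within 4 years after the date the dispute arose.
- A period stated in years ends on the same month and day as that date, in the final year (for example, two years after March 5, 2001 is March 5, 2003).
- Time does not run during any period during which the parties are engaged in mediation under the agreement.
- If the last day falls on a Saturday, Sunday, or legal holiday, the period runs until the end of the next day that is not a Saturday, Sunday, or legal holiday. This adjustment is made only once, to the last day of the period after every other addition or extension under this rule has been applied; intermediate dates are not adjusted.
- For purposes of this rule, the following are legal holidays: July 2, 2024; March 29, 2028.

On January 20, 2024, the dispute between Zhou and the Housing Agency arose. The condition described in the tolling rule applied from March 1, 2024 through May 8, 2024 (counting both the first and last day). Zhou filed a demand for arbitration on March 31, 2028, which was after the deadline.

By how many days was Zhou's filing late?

4 years after January 20, 2024 is January 20, 2028.
From March 1, 2024 through May 8, 2024 inclusive is 69 days; tolling adds 69 days: January 20, 2028 + 69 days = March 29, 2028.
March 29, 2028 is a listed holiday. The next qualifying day is March 30, 2028.
The deadline is March 30, 2028; from March 30, 2028 to March 31, 2028 is 1 days.

1 day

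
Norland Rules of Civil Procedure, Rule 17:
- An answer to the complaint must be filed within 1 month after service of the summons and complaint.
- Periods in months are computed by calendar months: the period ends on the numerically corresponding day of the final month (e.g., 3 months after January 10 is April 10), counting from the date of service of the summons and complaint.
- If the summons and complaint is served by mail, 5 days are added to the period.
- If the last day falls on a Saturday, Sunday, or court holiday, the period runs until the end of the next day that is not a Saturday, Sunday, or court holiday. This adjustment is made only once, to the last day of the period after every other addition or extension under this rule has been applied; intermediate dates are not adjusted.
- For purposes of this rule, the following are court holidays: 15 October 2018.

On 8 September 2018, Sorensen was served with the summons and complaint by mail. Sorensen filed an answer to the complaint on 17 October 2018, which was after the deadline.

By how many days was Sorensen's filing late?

1 month after 8 September 2018 is October 8, 2018.
Service was by mail, adding 5 days: October 8, 2018 + 5 days = October 13, 2018.
October 13, 2018 is Saturday; October 14, 2018 is Sunday; October 15, 2018 is a listed holiday. The next qualifying day is October 16, 2018.
The deadline is October 16, 2018; from October 16, 2018 to October 17, 2018 is 1 days.

1 day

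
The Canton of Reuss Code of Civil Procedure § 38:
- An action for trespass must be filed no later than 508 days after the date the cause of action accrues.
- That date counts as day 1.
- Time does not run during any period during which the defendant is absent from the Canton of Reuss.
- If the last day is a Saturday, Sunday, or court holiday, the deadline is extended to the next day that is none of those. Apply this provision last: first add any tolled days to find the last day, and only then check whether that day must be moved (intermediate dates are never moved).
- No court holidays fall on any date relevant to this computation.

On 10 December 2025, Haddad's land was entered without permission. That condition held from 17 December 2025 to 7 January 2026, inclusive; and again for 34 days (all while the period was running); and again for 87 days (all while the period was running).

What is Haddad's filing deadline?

Counting 10 December 2025 as day 1, day 508 is May 1, 2027.
From December 17, 2025 through January 7, 2026 inclusive is 22 days; tolling adds 22 days: May 1, 2027 + 22 days = May 23, 2027.
Tolling adds 34 days: May 23, 2027 + 34 days = June 26, 2027.
Tolling adds 87 days: June 26, 2027 + 87 days = September 21, 2027.
September 21, 2027 is a Tuesday and not a court holiday, so no extension applies.

September 21, 2027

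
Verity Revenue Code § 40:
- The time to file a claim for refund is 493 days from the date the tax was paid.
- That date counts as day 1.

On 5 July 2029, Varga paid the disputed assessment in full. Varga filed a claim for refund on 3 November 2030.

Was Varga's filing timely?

Yes

Counting 5 July 2029 as day 1, day 493 is November 9, 2030.
The deadline is November 9, 2030; the filing on November 3, 2030 is on or before that date.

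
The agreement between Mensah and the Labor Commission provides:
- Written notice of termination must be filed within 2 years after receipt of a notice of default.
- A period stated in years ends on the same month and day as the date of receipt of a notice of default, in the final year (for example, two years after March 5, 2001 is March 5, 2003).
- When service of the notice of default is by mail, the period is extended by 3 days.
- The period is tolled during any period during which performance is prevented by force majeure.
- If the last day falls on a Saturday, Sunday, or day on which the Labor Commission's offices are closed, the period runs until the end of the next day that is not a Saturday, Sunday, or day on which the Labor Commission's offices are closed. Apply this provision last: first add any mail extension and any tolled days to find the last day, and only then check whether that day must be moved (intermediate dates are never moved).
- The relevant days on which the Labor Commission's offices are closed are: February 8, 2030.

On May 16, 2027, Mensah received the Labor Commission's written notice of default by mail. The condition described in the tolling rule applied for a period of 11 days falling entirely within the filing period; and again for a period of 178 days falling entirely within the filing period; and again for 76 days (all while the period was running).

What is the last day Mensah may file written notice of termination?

2 years after May 16, 2027 is May 16, 2029.
Service was by mail, adding 3 days: May 16, 2029 + 3 days = May 19, 2029.
Tolling adds 11 days: May 19, 2029 + 11 days = May 30, 2029.
Tolling adds 178 days: May 30, 2029 + 178 days = November 24, 2029.
Tolling adds 76 days: November 24, 2029 + 76 days = February 8, 2030.
February 8, 2030 is a listed holiday; February 9, 2030 is Saturday; February 10, 2030 is Sunday. The next qualifying day is February 11, 2030.

February 11, 2030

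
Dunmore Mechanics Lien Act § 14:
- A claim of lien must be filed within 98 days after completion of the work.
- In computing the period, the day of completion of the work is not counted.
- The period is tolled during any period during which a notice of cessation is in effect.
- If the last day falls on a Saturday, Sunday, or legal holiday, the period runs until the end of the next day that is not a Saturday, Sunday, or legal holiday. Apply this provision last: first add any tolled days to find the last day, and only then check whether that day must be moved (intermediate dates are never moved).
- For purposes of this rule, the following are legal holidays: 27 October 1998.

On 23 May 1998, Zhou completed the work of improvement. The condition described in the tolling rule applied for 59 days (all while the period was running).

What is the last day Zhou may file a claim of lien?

October 28, 1998

98 days after 23 May 1998 is August 29, 1998.
Tolling adds 59 days: August 29, 1998 + 59 days = October 27, 1998.
October 27, 1998 is a listed holiday. The next qualifying day is October 28, 1998.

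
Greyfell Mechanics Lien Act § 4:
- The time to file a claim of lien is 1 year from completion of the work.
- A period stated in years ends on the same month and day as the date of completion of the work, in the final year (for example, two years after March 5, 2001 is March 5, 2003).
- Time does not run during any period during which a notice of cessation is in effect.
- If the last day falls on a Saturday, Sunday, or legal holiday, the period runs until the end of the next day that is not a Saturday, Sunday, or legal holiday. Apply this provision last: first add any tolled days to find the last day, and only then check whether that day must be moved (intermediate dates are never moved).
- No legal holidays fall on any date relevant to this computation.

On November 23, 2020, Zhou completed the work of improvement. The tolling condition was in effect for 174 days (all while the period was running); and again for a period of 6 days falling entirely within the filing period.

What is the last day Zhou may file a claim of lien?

May 23, 2022

1 year after November 23, 2020 is November 23, 2021.
Tolling adds 174 days: November 23, 2021 + 174 days = May 16, 2022.
Tolling adds 6 days: May 16, 2022 + 6 days = May 22, 2022.
May 22, 2022 is Sunday. The next qualifying day is May 23, 2022.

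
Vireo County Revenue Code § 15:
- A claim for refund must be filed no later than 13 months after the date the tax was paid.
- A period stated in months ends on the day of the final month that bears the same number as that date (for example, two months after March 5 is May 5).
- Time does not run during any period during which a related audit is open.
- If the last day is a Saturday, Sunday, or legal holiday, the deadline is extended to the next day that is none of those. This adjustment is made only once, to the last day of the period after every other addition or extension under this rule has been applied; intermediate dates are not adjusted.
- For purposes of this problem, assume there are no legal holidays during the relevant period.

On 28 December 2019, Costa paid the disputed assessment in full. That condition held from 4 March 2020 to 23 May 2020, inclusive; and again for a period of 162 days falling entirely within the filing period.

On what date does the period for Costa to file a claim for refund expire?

13 months after 28 December 2019 is January 28, 2021.
From March 4, 2020 through May 23, 2020 inclusive is 81 days; tolling adds 81 days: January 28, 2021 + 81 days = April 19, 2021.
Tolling adds 162 days: April 19, 2021 + 162 days = September 28, 2021.
September 28, 2021 is a Tuesday and not a legal holiday, so no extension applies.

September 28, 2021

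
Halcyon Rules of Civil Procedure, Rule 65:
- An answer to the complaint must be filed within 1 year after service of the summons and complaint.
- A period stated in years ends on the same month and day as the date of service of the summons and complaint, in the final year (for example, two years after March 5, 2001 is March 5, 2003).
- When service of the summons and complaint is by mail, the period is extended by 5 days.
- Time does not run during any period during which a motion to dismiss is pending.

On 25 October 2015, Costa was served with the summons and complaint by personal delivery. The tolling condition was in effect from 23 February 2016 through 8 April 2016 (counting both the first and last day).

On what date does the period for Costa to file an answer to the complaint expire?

December 10, 2016

1 year after 25 October 2015 is October 25, 2016.
Service was not by mail, so no mail extension applies.
From February 23, 2016 through April 8, 2016 inclusive is 46 days; tolling adds 46 days: October 25, 2016 + 46 days = December 10, 2016.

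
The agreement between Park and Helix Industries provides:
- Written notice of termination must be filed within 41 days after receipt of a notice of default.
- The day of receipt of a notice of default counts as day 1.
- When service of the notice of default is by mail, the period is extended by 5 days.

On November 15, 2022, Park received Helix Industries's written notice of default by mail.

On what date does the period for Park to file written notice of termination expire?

December 30, 2022

Counting November 15, 2022 as day 1, day 41 is December 25, 2022.
Service was by mail, adding 5 days: December 25, 2022 + 5 days = December 30, 2022.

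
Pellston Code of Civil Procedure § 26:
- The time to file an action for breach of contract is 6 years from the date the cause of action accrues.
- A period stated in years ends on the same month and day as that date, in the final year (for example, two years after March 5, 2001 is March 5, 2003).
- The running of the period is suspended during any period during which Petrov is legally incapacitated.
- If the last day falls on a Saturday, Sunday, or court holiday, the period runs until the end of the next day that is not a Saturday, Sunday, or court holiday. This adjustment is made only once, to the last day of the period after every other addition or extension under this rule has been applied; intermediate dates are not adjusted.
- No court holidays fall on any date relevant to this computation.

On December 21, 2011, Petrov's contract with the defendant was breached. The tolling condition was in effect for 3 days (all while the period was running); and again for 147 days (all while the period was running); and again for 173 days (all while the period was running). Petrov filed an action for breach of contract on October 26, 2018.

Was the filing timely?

6 years after December 21, 2011 is December 21, 2017.
Tolling adds 3 days: December 21, 2017 + 3 days = December 24, 2017.
Tolling adds 147 days: December 24, 2017 + 147 days = May 20, 2018.
Tolling adds 173 days: May 20, 2018 + 173 days = November 9, 2018.
November 9, 2018 is a Friday and not a court holiday, so no extension applies.
The deadline is November 9, 2018; the filing on October 26, 2018 is on or before that date.

Yes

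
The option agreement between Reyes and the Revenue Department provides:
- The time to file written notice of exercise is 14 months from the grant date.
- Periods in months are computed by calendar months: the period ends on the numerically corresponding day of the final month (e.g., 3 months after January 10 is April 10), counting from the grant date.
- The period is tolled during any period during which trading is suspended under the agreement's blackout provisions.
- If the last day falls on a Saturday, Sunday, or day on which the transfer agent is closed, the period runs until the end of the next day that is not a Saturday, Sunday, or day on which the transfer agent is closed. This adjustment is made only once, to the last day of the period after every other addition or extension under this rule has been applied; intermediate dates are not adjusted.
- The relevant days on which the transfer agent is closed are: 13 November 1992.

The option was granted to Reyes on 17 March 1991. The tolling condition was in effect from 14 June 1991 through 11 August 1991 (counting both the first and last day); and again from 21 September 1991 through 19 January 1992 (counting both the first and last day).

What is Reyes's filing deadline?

November 16, 1992

14 months after 17 March 1991 is May 17, 1992.
From June 14, 1991 through August 11, 1991 inclusive is 59 days; tolling adds 59 days: May 17, 1992 + 59 days = July 15, 1992.
From September 21, 1991 through January 19, 1992 inclusive is 121 days; tolling adds 121 days: July 15, 1992 + 121 days = November 13, 1992.
November 13, 1992 is a listed holiday; November 14, 1992 is Saturday; November 15, 1992 is Sunday. The next qualifying day is November 16, 1992.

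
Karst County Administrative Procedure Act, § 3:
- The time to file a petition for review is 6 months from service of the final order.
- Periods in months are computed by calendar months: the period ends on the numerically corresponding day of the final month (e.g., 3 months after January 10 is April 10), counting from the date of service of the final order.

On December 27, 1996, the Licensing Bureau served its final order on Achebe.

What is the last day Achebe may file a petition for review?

June 27, 1997

6 months after December 27, 1996 is June 27, 1997.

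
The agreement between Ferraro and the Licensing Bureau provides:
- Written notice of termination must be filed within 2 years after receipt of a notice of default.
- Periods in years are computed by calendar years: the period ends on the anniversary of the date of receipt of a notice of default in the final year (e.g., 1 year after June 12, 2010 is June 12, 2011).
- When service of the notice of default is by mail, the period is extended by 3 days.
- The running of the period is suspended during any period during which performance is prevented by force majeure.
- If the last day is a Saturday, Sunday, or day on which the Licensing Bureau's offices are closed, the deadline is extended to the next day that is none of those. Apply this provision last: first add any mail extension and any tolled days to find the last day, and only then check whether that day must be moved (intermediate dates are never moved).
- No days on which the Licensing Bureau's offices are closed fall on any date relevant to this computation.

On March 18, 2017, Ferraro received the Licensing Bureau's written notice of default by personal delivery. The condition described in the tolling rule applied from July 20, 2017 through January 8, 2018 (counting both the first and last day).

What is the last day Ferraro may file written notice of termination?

September 9, 2019

2 years after March 18, 2017 is March 18, 2019.
Service was not by mail, so no mail extension applies.
From July 20, 2017 through January 8, 2018 inclusive is 173 days; tolling adds 173 days: March 18, 2019 + 173 days = September 7, 2019.
September 7, 2019 is Saturday; September 8, 2019 is Sunday. The next qualifying day is September 9, 2019.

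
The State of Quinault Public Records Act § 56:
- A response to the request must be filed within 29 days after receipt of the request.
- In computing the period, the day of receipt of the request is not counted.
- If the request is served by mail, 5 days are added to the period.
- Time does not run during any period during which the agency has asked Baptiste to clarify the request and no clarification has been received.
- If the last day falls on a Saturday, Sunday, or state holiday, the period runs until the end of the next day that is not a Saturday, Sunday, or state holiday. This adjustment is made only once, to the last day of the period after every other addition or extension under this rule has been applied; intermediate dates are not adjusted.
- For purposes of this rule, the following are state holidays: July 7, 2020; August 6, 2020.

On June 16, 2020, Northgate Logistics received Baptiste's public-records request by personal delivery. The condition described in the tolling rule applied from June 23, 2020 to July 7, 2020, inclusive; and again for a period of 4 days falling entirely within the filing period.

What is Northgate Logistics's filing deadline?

August 3, 2020

29 days after June 16, 2020 is July 15, 2020.
Service was not by mail, so no mail extension applies.
From June 23, 2020 through July 7, 2020 inclusive is 15 days; tolling adds 15 days: July 15, 2020 + 15 days = July 30, 2020.
Tolling adds 4 days: July 30, 2020 + 4 days = August 3, 2020.
August 3, 2020 is a Monday and not a state holiday, so no extension applies.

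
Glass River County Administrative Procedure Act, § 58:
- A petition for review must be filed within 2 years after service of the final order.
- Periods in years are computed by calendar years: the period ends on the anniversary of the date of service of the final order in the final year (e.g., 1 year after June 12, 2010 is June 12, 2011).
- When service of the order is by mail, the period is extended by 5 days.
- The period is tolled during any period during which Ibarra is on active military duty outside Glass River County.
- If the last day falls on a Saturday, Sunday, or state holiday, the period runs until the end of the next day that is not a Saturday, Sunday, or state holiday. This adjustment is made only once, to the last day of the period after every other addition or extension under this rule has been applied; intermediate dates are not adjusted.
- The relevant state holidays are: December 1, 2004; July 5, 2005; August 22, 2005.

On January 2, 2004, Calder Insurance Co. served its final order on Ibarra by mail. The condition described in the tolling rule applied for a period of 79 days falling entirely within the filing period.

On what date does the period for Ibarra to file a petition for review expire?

March 27, 2006

2 years after January 2, 2004 is January 2, 2006.
Service was by mail, adding 5 days: January 2, 2006 + 5 days = January 7, 2006.
Tolling adds 79 days: January 7, 2006 + 79 days = March 27, 2006.
March 27, 2006 is a Monday and not a state holiday, so no extension applies.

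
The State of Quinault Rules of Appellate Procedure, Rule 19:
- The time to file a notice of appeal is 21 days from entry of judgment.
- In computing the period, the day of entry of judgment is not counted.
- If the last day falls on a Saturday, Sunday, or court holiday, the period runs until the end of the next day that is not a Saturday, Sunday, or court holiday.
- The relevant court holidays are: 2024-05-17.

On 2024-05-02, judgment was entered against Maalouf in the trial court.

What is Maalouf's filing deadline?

May 23, 2024

21 days after 2024-05-02 is May 23, 2024.
May 23, 2024 is a Thursday and not a court holiday, so no extension applies.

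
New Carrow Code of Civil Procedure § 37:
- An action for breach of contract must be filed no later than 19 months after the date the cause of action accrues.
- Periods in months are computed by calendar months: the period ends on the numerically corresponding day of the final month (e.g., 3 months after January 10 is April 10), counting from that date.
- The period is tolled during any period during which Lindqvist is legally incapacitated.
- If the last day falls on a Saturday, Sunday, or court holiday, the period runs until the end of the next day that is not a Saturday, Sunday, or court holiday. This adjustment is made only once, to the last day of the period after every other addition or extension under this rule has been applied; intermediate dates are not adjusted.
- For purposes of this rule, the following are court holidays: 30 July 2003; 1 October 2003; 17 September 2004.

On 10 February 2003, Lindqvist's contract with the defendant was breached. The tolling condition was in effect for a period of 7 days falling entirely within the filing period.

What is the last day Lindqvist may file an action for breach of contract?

September 20, 2004

19 months after 10 February 2003 is September 10, 2004.
Tolling adds 7 days: September 10, 2004 + 7 days = September 17, 2004.
September 17, 2004 is a listed holiday; September 18, 2004 is Saturday; September 19, 2004 is Sunday. The next qualifying day is September 20, 2004.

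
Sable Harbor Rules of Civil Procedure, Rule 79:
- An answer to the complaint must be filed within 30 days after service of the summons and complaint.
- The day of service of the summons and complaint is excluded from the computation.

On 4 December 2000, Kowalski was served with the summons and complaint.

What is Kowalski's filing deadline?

January 3, 2001

30 days after 4 December 2000 is January 3, 2001.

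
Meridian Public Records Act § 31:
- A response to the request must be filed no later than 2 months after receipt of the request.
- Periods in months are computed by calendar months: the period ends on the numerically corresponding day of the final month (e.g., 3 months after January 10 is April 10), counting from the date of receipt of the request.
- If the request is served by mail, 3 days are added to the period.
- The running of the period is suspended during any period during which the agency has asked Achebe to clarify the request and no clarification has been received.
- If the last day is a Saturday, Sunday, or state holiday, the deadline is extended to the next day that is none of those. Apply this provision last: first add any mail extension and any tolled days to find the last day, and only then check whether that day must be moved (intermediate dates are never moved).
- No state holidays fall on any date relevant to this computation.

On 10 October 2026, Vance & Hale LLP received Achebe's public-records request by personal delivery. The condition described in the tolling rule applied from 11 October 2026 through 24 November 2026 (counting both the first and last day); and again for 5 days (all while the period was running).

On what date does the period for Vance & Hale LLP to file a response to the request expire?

2 months after 10 October 2026 is December 10, 2026.
Service was not by mail, so no mail extension applies.
From October 11, 2026 through November 24, 2026 inclusive is 45 days; tolling adds 45 days: December 10, 2026 + 45 days = January 24, 2027.
Tolling adds 5 days: January 24, 2027 + 5 days = January 29, 2027.
January 29, 2027 is a Friday and not a state holiday, so no extension applies.

January 29, 2027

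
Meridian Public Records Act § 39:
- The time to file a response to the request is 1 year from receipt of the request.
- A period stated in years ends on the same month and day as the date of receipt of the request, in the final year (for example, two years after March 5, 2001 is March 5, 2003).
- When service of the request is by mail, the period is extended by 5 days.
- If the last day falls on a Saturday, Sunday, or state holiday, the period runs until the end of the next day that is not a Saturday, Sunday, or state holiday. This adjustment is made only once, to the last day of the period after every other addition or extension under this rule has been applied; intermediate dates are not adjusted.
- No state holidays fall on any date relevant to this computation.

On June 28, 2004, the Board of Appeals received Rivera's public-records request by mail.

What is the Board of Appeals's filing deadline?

July 4, 2005

1 year after June 28, 2004 is June 28, 2005.
Service was by mail, adding 5 days: June 28, 2005 + 5 days = July 3, 2005.
July 3, 2005 is Sunday. The next qualifying day is July 4, 2005.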